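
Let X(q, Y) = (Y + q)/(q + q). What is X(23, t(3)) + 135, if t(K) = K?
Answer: 3118/23 ≈ 135.57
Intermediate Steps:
X(q, Y) = (Y + q)/(2*q) (X(q, Y) = (Y + q)/((2*q)) = (Y + q)*(1/(2*q)) = (Y + q)/(2*q))
X(23, t(3)) + 135 = (1/2)*(3 + 23)/23 + 135 = (1/2)*(1/23)*26 + 135 = 13/23 + 135 = 3118/23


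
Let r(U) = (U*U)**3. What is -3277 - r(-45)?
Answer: -8303768902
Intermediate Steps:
r(U) = U**6 (r(U) = (U**2)**3 = U**6)
-3277 - r(-45) = -3277 - 1*(-45)**6 = -3277 - 1*8303765625 = -3277 - 8303765625 = -8303768902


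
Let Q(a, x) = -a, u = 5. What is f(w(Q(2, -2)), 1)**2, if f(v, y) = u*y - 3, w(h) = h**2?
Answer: 4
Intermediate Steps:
f(v, y) = -3 + 5*y (f(v, y) = 5*y - 3 = -3 + 5*y)
f(w(Q(2, -2)), 1)**2 = (-3 + 5*1)**2 = (-3 + 5)**2 = 2**2 = 4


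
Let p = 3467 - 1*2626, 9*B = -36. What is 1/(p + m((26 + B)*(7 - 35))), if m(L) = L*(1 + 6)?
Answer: -1/3471 ≈ -0.00028810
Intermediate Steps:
B = -4 (B = (⅑)*(-36) = -4)
p = 841 (p = 3467 - 2626 = 841)
m(L) = 7*L (m(L) = L*7 = 7*L)
1/(p + m((26 + B)*(7 - 35))) = 1/(841 + 7*((26 - 4)*(7 - 35))) = 1/(841 + 7*(22*(-28))) = 1/(841 + 7*(-616)) = 1/(841 - 4312) = 1/(-3471) = -1/3471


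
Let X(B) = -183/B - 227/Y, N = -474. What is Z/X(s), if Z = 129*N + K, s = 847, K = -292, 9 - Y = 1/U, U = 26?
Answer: 12124850738/5041633 ≈ 2404.9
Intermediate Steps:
Y = 233/26 (Y = 9 - 1/26 = 233/26 ≈ 8.9615)
Z = -61438 (Z = 129*(-474) - 292 = -61146 - 292 = -61438)
X(B) = -5902/233 - 183/B (X(B) = -183/B - 227/233/26 = -183/B - 227*26/233 = -183/B - 5902/233 = -5902/233 - 183/B)
Z/X(s) = -61438/(-5902/233 - 183/847) = -61438/(-5041633/197351) = -61438*(-197351/5041633) = 12124850738/5041633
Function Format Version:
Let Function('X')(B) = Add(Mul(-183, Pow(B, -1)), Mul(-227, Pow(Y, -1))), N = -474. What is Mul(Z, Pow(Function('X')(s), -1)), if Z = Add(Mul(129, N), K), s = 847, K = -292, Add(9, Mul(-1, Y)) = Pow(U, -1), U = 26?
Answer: Rational(12124850738, 5041633) ≈ 2404.9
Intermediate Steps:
Y = Rational(233, 26) (Y = Add(9, Mul(-1, Pow(26, -1))) = Add(9, Mul(-1, Rational(1, 26))) = Add(9, Rational(-1, 26)) = Rational(233, 26) ≈ 8.9615)
Z = -61438 (Z = Add(Mul(129, -474), -292) = Add(-61146, -292) = -61438)
Function('X')(B) = Add(Rational(-5902, 233), Mul(-183, Pow(B, -1))) (Function('X')(B) = Add(Mul(-183, Pow(B, -1)), Mul(-227, Pow(Rational(233, 26), -1))) = Add(Mul(-183, Pow(B, -1)), Mul(-227, Rational(26, 233))) = Add(Mul(-183, Pow(B, -1)), Rational(-5902, 233)) = Add(Rational(-5902, 233), Mul(-183, Pow(B, -1))))
Mul(Z, Pow(Function('X')(s), -1)) = Mul(-61438, Pow(Add(Rational(-5902, 233), Mul(-183, Pow(847, -1))), -1)) = Mul(-61438, Pow(Add(Rational(-5902, 233), Mul(-183, Rational(1, 847))), -1)) = Mul(-61438, Pow(Add(Rational(-5902, 233), Rational(-183, 847)), -1)) = Mul(-61438, Pow(Rational(-5041633, 197351), -1)) = Mul(-61438, Rational(-197351, 5041633)) = Rational(12124850738, 5041633)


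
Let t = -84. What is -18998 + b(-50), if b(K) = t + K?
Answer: -19132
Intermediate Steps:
b(K) = -84 + K
-18998 + b(-50) = -18998 + (-84 - 50) = -18998 - 134 = -19132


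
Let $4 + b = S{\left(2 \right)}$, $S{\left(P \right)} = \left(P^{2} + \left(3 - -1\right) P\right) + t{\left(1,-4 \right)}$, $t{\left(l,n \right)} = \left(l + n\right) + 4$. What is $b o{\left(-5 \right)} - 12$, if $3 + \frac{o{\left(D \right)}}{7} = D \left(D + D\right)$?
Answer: $2949$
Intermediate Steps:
$t{\left(l,n \right)} = 4 + l + n$
$S{\left(P \right)} = 1 + P^{2} + 4 P$ ($S{\left(P \right)} = \left(P^{2} + \left(3 - -1\right) P\right) + \left(4 + 1 - 4\right) = \left(P^{2} + \left(3 + 1\right) P\right) + 1 = \left(P^{2} + 4 P\right) + 1 = 1 + P^{2} + 4 P$)
$b = 9$ ($b = -4 + \left(1 + 2^{2} + 4 \cdot 2\right) = -4 + \left(1 + 4 + 8\right) = -4 + 13 = 9$)
$o{\left(D \right)} = -21 + 14 D^{2}$ ($o{\left(D \right)} = -21 + 7 D \left(D + D\right) = -21 + 7 D 2 D = -21 + 7 \cdot 2 D^{2} = -21 + 14 D^{2}$)
$b o{\left(-5 \right)} - 12 = 9 \left(-21 + 14 \left(-5\right)^{2}\right) - 12 = 9 \left(-21 + 14 \cdot 25\right) - 12 = 9 \left(-21 + 350\right) - 12 = 9 \cdot 329 - 12 = 2961 - 12 = 2949$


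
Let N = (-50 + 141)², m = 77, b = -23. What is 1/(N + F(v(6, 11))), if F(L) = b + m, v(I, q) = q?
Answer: 1/8335 ≈ 0.00011998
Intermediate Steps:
F(L) = 54 (F(L) = -23 + 77 = 54)
N = 8281 (N = 91² = 8281)
1/(N + F(v(6, 11))) = 1/(8281 + 54) = 1/8335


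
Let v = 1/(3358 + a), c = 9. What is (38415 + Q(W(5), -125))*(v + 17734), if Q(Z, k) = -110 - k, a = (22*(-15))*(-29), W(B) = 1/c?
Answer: 4405329914895/6464 ≈ 6.8152e+8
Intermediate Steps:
W(B) = ⅑ (W(B) = 1/9 = ⅑)
a = 9570 (a = -330*(-29) = 9570)
v = 1/12928 (v = 1/(3358 + 9570) = 1/12928 ≈ 7.7351e-5)
(38415 + Q(W(5), -125))*(v + 17734) = (38415 + (-110 - 1*(-125)))*(1/12928 + 17734) = (38415 + (-110 + 125))*(229265153/12928) = (38415 + 15)*(229265153/12928) = 38430*(229265153/12928) = 4405329914895/6464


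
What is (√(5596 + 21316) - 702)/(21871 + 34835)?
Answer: -9/727 + 58*√2/28353 ≈ -0.0094867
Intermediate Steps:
(√(5596 + 21316) - 702)/(21871 + 34835) = (√26912 - 702)/56706 = (116*√2 - 702)*(1/56706) = (-702 + 116*√2)*(1/56706) = -9/727 + 58*√2/28353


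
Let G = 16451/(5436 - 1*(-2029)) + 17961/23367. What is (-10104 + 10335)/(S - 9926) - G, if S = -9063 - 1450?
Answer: -1181966542667/396141101505 ≈ -2.9837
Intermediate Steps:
S = -10513
G = 172829794/58144885 (G = 16451/(5436 + 2029) + 17961*(1/23367) = 16451/7465 + 5987/7789 = 172829794/58144885 ≈ 2.9724)
(-10104 + 10335)/(S - 9926) - G = (-10104 + 10335)/(-10513 - 9926) - 1*172829794/58144885 = 231/(-20439) - 172829794/58144885 = 231*(-1/20439) - 172829794/58144885 = -77/6813 - 172829794/58144885 = -1181966542667/396141101505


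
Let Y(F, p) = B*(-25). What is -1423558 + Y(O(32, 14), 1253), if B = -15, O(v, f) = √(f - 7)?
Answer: -1423183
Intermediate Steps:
O(v, f) = √(-7 + f)
Y(F, p) = 375 (Y(F, p) = -15*(-25) = 375)
-1423558 + Y(O(32, 14), 1253) = -1423558 + 375 = -1423183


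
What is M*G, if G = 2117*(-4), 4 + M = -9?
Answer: 110084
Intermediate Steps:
M = -13 (M = -4 - 9 = -13)
G = -8468
M*G = -13*(-8468) = 110084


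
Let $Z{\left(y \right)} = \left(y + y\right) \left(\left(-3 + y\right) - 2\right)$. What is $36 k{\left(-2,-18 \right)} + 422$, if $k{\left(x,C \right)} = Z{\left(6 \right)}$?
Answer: $854$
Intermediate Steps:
$Z{\left(y \right)} = 2 y \left(-5 + y\right)$
$k{\left(x,C \right)} = 12$ ($k{\left(x,C \right)} = 2 \cdot 6 \left(-5 + 6\right) = 2 \cdot 6 \cdot 1 = 12$)
$36 k{\left(-2,-18 \right)} + 422 = 36 \cdot 12 + 422 = 432 + 422 = 854$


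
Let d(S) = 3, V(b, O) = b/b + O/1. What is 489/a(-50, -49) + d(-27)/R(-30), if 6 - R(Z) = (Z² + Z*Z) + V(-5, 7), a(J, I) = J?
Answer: -220332/22525 ≈ -9.7817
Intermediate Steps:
V(b, O) = 1 + O (V(b, O) = 1 + O*1 = 1 + O)
R(Z) = -2 - 2*Z² (R(Z) = 6 - ((Z² + Z*Z) + (1 + 7)) = 6 - ((Z² + Z²) + 8) = 6 - (2*Z² + 8) = 6 - (8 + 2*Z²) = 6 + (-8 - 2*Z²) = -2 - 2*Z²)
489/a(-50, -49) + d(-27)/R(-30) = 489/(-50) + 3/(-2 - 2*(-30)²) = 489*(-1/50) + 3/(-2 - 2*900) = -489/50 + 3/(-2 - 1800) = -489/50 + 3/(-1802) = -489/50 + 3*(-1/1802) = -489/50 - 3/1802 = -220332/22525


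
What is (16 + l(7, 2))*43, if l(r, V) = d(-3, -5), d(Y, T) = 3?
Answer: 817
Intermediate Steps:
l(r, V) = 3
(16 + l(7, 2))*43 = (16 + 3)*43 = 19*43 = 817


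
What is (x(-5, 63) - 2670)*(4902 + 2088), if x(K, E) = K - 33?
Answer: -18928920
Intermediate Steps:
x(K, E) = -33 + K
(x(-5, 63) - 2670)*(4902 + 2088) = ((-33 - 5) - 2670)*(4902 + 2088) = (-38 - 2670)*6990 = -2708*6990 = -18928920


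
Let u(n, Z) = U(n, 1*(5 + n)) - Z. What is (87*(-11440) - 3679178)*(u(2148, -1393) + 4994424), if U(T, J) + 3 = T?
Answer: -23362763454596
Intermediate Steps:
U(T, J) = -3 + T
u(n, Z) = -3 + n - Z (u(n, Z) = (-3 + n) - Z = -3 + n - Z)
(87*(-11440) - 3679178)*(u(2148, -1393) + 4994424) = (87*(-11440) - 3679178)*((-3 + 2148 - 1*(-1393)) + 4994424) = (-995280 - 3679178)*((-3 + 2148 + 1393) + 4994424) = -4674458*(3538 + 4994424) = -4674458*4997962 = -23362763454596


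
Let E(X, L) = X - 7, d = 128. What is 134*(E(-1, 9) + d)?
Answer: 16080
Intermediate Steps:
E(X, L) = -7 + X
134*(E(-1, 9) + d) = 134*((-7 - 1) + 128) = 134*(-8 + 128) = 134*120 = 16080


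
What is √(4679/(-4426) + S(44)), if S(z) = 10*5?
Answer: 3*√106529394/4426 ≈ 6.9959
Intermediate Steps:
S(z) = 50
√(4679/(-4426) + S(44)) = √(4679/(-4426) + 50) = √(4679*(-1/4426) + 50) = √(-4679/4426 + 50) = √(216621/4426) = 3*√106529394/4426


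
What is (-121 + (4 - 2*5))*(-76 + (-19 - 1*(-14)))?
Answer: 10287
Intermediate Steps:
(-121 + (4 - 2*5))*(-76 + (-19 - 1*(-14))) = (-121 + (4 - 10))*(-76 + (-19 + 14)) = (-121 - 6)*(-76 - 5) = -127*(-81) = 10287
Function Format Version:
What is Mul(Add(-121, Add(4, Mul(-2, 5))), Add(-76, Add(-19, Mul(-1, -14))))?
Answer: 10287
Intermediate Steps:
Mul(Add(-121, Add(4, Mul(-2, 5))), Add(-76, Add(-19, Mul(-1, -14)))) = Mul(Add(-121, Add(4, -10)), Add(-76, Add(-19, 14))) = Mul(Add(-121, -6), Add(-76, -5)) = Mul(-127, -81) = 10287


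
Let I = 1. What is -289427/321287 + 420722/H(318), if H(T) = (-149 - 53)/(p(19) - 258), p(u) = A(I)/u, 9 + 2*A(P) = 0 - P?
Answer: 331645195946136/616549753 ≈ 5.3791e+5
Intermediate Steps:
A(P) = -9/2 - P/2 (A(P) = -9/2 + (0 - P)/2 = -9/2 + (-P)/2 = -9/2 - P/2)
p(u) = -5/u (p(u) = (-9/2 - ½*1)/u = (-9/2 - ½)/u = -5/u)
H(T) = 3838/4907 (H(T) = (-149 - 53)/(-5/19 - 258) = -202/(-5*1/19 - 258) = -202/(-5/19 - 258) = -202/(-4907/19) = -202*(-19/4907) = 3838/4907)
-289427/321287 + 420722/H(318) = -289427/321287 + 420722/(3838/4907) = -289427*1/321287 + 420722*(4907/3838) = -289427/321287 + 1032241427/1919 = 331645195946136/616549753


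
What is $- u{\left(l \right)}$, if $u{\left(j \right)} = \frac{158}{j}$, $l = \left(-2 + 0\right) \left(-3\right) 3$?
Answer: $- \frac{79}{9} \approx -8.7778$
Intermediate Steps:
$l = 18$ ($l = \left(-2\right) \left(-3\right) 3 = 6 \cdot 3 = 18$)
$- u{\left(l \right)} = - \frac{158}{18} = \left(-1\right) \frac{79}{9} = - \frac{79}{9}$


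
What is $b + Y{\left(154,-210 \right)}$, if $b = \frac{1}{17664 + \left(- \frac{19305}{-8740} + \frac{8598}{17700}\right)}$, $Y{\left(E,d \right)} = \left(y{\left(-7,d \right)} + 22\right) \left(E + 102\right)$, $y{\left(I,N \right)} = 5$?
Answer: $\frac{314841869499004}{45550038617} \approx 6912.0$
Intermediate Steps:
$Y{\left(E,d \right)} = 2754 + 27 E$ ($Y{\left(E,d \right)} = \left(5 + 22\right) \left(E + 102\right) = 27 \left(102 + E\right) = 2754 + 27 E$)
$b = \frac{2578300}{45550038617}$ ($b = \frac{1}{17664 + \left(\left(-19305\right) \left(- \frac{1}{8740}\right) + 8598 \cdot \frac{1}{17700}\right)} = \frac{1}{17664 + \left(\frac{3861}{1748} + \frac{1433}{2950}\right)} = \frac{1}{17664 + \frac{6947417}{2578300}} = \frac{1}{\frac{45550038617}{2578300}} = \frac{2578300}{45550038617} \approx 5.6604 \cdot 10^{-5}$)
$b + Y{\left(154,-210 \right)} = \frac{2578300}{45550038617} + \left(2754 + 27 \cdot 154\right) = \frac{2578300}{45550038617} + \left(2754 + 4158\right) = \frac{2578300}{45550038617} + 6912 = \frac{314841869499004}{45550038617}$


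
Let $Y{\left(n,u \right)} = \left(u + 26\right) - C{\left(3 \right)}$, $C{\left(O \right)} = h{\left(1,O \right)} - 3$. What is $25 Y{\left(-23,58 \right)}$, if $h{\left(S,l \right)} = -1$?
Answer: $2200$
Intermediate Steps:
$C{\left(O \right)} = -4$ ($C{\left(O \right)} = -1 - 3 = -4$)
$Y{\left(n,u \right)} = 30 + u$ ($Y{\left(n,u \right)} = \left(u + 26\right) - -4 = \left(26 + u\right) + 4 = 30 + u$)
$25 Y{\left(-23,58 \right)} = 25 \left(30 + 58\right) = 25 \cdot 88 = 2200$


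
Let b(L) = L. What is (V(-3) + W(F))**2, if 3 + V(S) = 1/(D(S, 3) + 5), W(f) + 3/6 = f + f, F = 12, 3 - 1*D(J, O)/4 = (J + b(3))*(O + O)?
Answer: 488601/1156 ≈ 422.67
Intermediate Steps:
D(J, O) = 12 - 8*O*(3 + J) (D(J, O) = 12 - 4*(J + 3)*(O + O) = 12 - 4*(3 + J)*2*O = 12 - 8*O*(3 + J))
W(f) = -1/2 + 2*f (W(f) = -1/2 + (f + f) = -1/2 + 2*f)
V(S) = -3 + 1/(-55 - 24*S) (V(S) = -3 + 1/((12 - 24*3 - 8*S*3) + 5) = -3 + 1/((12 - 72 - 24*S) + 5) = -3 + 1/((-60 - 24*S) + 5) = -3 + 1/(-55 - 24*S))
(V(-3) + W(F))**2 = (2*(-83 - 36*(-3))/(55 + 24*(-3)) + (-1/2 + 2*12))**2 = (2*(-83 + 108)/(55 - 72) + (-1/2 + 24))**2 = (2*25/(-17) + 47/2)**2 = (2*(-1/17)*25 + 47/2)**2 = (-50/17 + 47/2)**2 = (699/34)**2 = 488601/1156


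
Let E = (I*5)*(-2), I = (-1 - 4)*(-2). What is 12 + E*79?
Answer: -7888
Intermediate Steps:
I = 10 (I = -5*(-2) = 10)
E = -100 (E = (10*5)*(-2) = 50*(-2) = -100)
12 + E*79 = 12 - 100*79 = 12 - 7900 = -7888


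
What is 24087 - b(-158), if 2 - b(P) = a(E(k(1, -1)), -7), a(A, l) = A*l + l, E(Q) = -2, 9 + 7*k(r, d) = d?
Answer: 24092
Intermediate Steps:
k(r, d) = -9/7 + d/7
a(A, l) = l + A*l
b(P) = -5 (b(P) = 2 - (-7)*(1 - 2) = 2 - (-7)*(-1) = 2 - 1*7 = 2 - 7 = -5)
24087 - b(-158) = 24087 - 1*(-5) = 24087 + 5 = 24092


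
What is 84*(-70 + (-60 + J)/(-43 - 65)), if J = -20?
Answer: -52360/9 ≈ -5817.8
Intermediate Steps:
84*(-70 + (-60 + J)/(-43 - 65)) = 84*(-70 + (-60 - 20)/(-43 - 65)) = 84*(-70 - 80/(-108)) = 84*(-70 - 80*(-1/108)) = 84*(-70 + 20/27) = 84*(-1870/27) = -52360/9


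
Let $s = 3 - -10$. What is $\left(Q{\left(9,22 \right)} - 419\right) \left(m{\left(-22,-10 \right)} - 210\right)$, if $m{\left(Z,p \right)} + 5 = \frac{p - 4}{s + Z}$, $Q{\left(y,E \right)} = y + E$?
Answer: $\frac{745348}{9} \approx 82817.0$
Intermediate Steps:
$Q{\left(y,E \right)} = E + y$
$s = 13$ ($s = 3 + 10 = 13$)
$m{\left(Z,p \right)} = -5 + \frac{-4 + p}{13 + Z}$ ($m{\left(Z,p \right)} = -5 + \frac{p - 4}{13 + Z} = -5 + \frac{-4 + p}{13 + Z}$)
$\left(Q{\left(9,22 \right)} - 419\right) \left(m{\left(-22,-10 \right)} - 210\right) = \left(\left(22 + 9\right) - 419\right) \left(\frac{-69 - 10 - -110}{13 - 22} - 210\right) = \left(31 - 419\right) \left(\frac{-69 - 10 + 110}{-9} - 210\right) = - 388 \left(\left(- \frac{1}{9}\right) 31 - 210\right) = - 388 \left(- \frac{31}{9} - 210\right) = \left(-388\right) \left(- \frac{1921}{9}\right) = \frac{745348}{9}$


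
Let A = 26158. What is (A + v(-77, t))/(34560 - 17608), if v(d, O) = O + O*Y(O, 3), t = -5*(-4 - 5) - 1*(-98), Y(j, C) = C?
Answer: 13365/8476 ≈ 1.5768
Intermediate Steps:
t = 143 (t = -5*(-9) + 98 = 45 + 98 = 143)
v(d, O) = 4*O (v(d, O) = O + O*3 = O + 3*O = 4*O)
(A + v(-77, t))/(34560 - 17608) = (26158 + 4*143)/(34560 - 17608) = (26158 + 572)/16952 = 26730*(1/16952) = 13365/8476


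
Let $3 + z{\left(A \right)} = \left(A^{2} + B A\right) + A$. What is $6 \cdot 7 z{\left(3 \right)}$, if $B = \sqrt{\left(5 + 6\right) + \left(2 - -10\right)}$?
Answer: $378 + 126 \sqrt{23} \approx 982.27$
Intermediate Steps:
$B = \sqrt{23}$ ($B = \sqrt{11 + \left(2 + 10\right)} = \sqrt{11 + 12} = \sqrt{23} \approx 4.7958$)
$z{\left(A \right)} = -3 + A + A^{2} + A \sqrt{23}$ ($z{\left(A \right)} = -3 + \left(\left(A^{2} + \sqrt{23} A\right) + A\right) = -3 + \left(\left(A^{2} + A \sqrt{23}\right) + A\right) = -3 + \left(A + A^{2} + A \sqrt{23}\right) = -3 + A + A^{2} + A \sqrt{23}$)
$6 \cdot 7 z{\left(3 \right)} = 6 \cdot 7 \left(-3 + 3 + 3^{2} + 3 \sqrt{23}\right) = 42 \left(-3 + 3 + 9 + 3 \sqrt{23}\right) = 42 \left(9 + 3 \sqrt{23}\right) = 378 + 126 \sqrt{23}$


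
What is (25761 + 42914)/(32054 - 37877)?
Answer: -68675/5823 ≈ -11.794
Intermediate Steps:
(25761 + 42914)/(32054 - 37877) = 68675/(-5823) = 68675*(-1/5823) = -68675/5823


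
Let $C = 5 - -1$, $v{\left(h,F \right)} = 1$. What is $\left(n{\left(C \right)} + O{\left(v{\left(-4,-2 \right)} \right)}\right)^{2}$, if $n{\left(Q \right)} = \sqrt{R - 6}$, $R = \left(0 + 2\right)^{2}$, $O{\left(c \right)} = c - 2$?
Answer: $\left(-1 + i \sqrt{2}\right)^{2} \approx -1.0 - 2.8284 i$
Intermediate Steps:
$O{\left(c \right)} = -2 + c$
$R = 4$ ($R = 2^{2} = 4$)
$C = 6$ ($C = 5 + 1 = 6$)
$n{\left(Q \right)} = i \sqrt{2}$ ($n{\left(Q \right)} = \sqrt{4 - 6} = \sqrt{-2} = i \sqrt{2}$)
$\left(n{\left(C \right)} + O{\left(v{\left(-4,-2 \right)} \right)}\right)^{2} = \left(i \sqrt{2} + \left(-2 + 1\right)\right)^{2} = \left(i \sqrt{2} - 1\right)^{2} = \left(-1 + i \sqrt{2}\right)^{2}$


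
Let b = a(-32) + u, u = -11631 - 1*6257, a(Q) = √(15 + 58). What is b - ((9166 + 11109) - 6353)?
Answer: -31810 + √73 ≈ -31801.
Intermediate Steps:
a(Q) = √73
u = -17888 (u = -11631 - 6257 = -17888)
b = -17888 + √73 (b = √73 - 17888 = -17888 + √73 ≈ -17879.)
b - ((9166 + 11109) - 6353) = (-17888 + √73) - ((9166 + 11109) - 6353) = (-17888 + √73) - (20275 - 6353) = (-17888 + √73) - 1*13922 = (-17888 + √73) - 13922 = -31810 + √73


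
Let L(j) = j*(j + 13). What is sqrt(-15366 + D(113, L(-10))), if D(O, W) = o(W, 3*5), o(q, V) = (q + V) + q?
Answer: I*sqrt(15411) ≈ 124.14*I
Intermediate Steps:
o(q, V) = V + 2*q (o(q, V) = (V + q) + q = V + 2*q)
L(j) = j*(13 + j)
D(O, W) = 15 + 2*W (D(O, W) = 3*5 + 2*W = 15 + 2*W)
sqrt(-15366 + D(113, L(-10))) = sqrt(-15366 + (15 + 2*(-10*(13 - 10)))) = sqrt(-15366 + (15 + 2*(-10*3))) = sqrt(-15366 + (15 + 2*(-30))) = sqrt(-15366 + (15 - 60)) = sqrt(-15366 - 45) = sqrt(-15411) = I*sqrt(15411)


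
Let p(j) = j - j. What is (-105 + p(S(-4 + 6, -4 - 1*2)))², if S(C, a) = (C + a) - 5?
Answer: 11025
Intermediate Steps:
S(C, a) = -5 + C + a
p(j) = 0
(-105 + p(S(-4 + 6, -4 - 1*2)))² = (-105 + 0)² = (-105)² = 11025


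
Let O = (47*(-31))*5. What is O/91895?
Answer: -1457/18379 ≈ -0.079275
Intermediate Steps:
O = -7285 (O = -1457*5 = -7285)
O/91895 = -7285/91895 = -7285*1/91895 = -1457/18379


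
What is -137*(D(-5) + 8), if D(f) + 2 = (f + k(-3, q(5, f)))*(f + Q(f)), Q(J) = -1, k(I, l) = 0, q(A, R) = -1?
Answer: -4932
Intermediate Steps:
D(f) = -2 + f*(-1 + f) (D(f) = -2 + (f + 0)*(f - 1) = -2 + f*(-1 + f))
-137*(D(-5) + 8) = -137*((-2 + (-5)**2 - 1*(-5)) + 8) = -137*((-2 + 25 + 5) + 8) = -137*(28 + 8) = -137*36 = -4932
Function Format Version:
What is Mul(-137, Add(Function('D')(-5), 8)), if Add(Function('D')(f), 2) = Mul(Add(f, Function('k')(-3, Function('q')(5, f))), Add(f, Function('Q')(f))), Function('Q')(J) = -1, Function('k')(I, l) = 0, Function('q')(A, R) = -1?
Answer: -4932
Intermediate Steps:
Function('D')(f) = Add(-2, Mul(f, Add(-1, f))) (Function('D')(f) = Add(-2, Mul(Add(f, 0), Add(f, -1))) = Add(-2, Mul(f, Add(-1, f))))
Mul(-137, Add(Function('D')(-5), 8)) = Mul(-137, Add(Add(-2, Pow(-5, 2), Mul(-1, -5)), 8)) = Mul(-137, Add(Add(-2, 25, 5), 8)) = Mul(-137, Add(28, 8)) = Mul(-137, 36) = -4932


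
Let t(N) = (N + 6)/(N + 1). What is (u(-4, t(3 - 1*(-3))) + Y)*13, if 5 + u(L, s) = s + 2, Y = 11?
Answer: 884/7 ≈ 126.29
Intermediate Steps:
t(N) = (6 + N)/(1 + N)
u(L, s) = -3 + s (u(L, s) = -5 + (s + 2) = -5 + (2 + s) = -3 + s)
(u(-4, t(3 - 1*(-3))) + Y)*13 = ((-3 + (6 + (3 - 1*(-3)))/(1 + (3 - 1*(-3)))) + 11)*13 = ((-3 + (6 + (3 + 3))/(1 + (3 + 3))) + 11)*13 = ((-3 + (6 + 6)/(1 + 6)) + 11)*13 = ((-3 + 12/7) + 11)*13 = (-9/7 + 11)*13 = (68/7)*13 = 884/7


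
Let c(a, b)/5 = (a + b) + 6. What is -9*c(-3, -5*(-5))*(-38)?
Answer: 47880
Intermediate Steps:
c(a, b) = 30 + 5*a + 5*b (c(a, b) = 5*((a + b) + 6) = 5*(6 + a + b) = 30 + 5*a + 5*b)
-9*c(-3, -5*(-5))*(-38) = -9*(30 + 5*(-3) + 5*(-5*(-5)))*(-38) = -9*(30 - 15 + 5*25)*(-38) = -9*(30 - 15 + 125)*(-38) = -9*140*(-38) = -1260*(-38) = 47880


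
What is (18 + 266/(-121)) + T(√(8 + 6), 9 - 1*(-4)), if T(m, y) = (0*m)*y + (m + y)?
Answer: 3485/121 + √14 ≈ 32.543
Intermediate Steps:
T(m, y) = m + y (T(m, y) = 0*y + (m + y) = 0 + (m + y) = m + y)
(18 + 266/(-121)) + T(√(8 + 6), 9 - 1*(-4)) = (18 + 266/(-121)) + (√(8 + 6) + (9 - 1*(-4))) = (18 + 266*(-1/121)) + (√14 + (9 + 4)) = (18 - 266/121) + (√14 + 13) = 1912/121 + (13 + √14) = 3485/121 + √14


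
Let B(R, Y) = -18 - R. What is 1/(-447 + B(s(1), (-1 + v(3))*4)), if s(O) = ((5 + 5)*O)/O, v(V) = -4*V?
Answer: -1/475 ≈ -0.0021053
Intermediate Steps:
s(O) = 10 (s(O) = (10*O)/O = 10)
1/(-447 + B(s(1), (-1 + v(3))*4)) = 1/(-447 + (-18 - 1*10)) = 1/(-447 + (-18 - 10)) = 1/(-447 - 28) = 1/(-475) = -1/475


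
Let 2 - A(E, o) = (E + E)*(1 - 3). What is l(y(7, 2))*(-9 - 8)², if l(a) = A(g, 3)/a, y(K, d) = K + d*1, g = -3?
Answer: -2890/9 ≈ -321.11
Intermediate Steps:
A(E, o) = 2 + 4*E (A(E, o) = 2 - (E + E)*(1 - 3) = 2 - 2*E*(-2) = 2 - (-4)*E = 2 + 4*E)
y(K, d) = K + d
l(a) = -10/a (l(a) = (2 + 4*(-3))/a = (2 - 12)/a = -10/a)
l(y(7, 2))*(-9 - 8)² = (-10/(7 + 2))*(-9 - 8)² = -10/9*(-17)² = -10*⅑*289 = -10/9*289 = -2890/9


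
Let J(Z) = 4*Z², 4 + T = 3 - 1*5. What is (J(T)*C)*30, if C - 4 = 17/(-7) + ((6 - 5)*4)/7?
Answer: 64800/7 ≈ 9257.1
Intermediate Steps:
T = -6 (T = -4 + (3 - 1*5) = -4 + (3 - 5) = -4 - 2 = -6)
C = 15/7 (C = 4 + (17/(-7) + ((6 - 5)*4)/7) = 4 + (17*(-⅐) + (1*4)*(⅐)) = 4 + (-17/7 + 4*(⅐)) = 4 + (-17/7 + 4/7) = 4 - 13/7 = 15/7 ≈ 2.1429)
(J(T)*C)*30 = ((4*(-6)²)*(15/7))*30 = ((4*36)*(15/7))*30 = (144*(15/7))*30 = (2160/7)*30 = 64800/7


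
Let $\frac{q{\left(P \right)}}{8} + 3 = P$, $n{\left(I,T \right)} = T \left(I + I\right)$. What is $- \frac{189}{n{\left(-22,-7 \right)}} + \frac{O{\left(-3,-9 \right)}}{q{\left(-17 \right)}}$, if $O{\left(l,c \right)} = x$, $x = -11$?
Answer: $- \frac{959}{1760} \approx -0.54489$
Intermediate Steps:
$O{\left(l,c \right)} = -11$
$n{\left(I,T \right)} = 2 I T$ ($n{\left(I,T \right)} = T 2 I = 2 I T$)
$q{\left(P \right)} = -24 + 8 P$
$- \frac{189}{n{\left(-22,-7 \right)}} + \frac{O{\left(-3,-9 \right)}}{q{\left(-17 \right)}} = - \frac{189}{2 \left(-22\right) \left(-7\right)} - \frac{11}{-24 + 8 \left(-17\right)} = - \frac{189}{308} - \frac{11}{-24 - 136} = \left(-189\right) \frac{1}{308} - \frac{11}{-160} = - \frac{27}{44} - - \frac{11}{160} = - \frac{27}{44} + \frac{11}{160} = - \frac{959}{1760}$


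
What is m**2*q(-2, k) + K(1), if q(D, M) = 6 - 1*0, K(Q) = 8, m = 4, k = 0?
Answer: 104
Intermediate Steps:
q(D, M) = 6 (q(D, M) = 6 + 0 = 6)
m**2*q(-2, k) + K(1) = 4**2*6 + 8 = 16*6 + 8 = 96 + 8 = 104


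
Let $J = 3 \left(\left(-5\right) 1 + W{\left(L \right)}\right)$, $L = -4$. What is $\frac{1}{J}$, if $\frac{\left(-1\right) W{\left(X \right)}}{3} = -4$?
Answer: $\frac{1}{21} \approx 0.047619$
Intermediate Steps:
$W{\left(X \right)} = 12$ ($W{\left(X \right)} = \left(-3\right) \left(-4\right) = 12$)
$J = 21$ ($J = 3 \left(\left(-5\right) 1 + 12\right) = 3 \left(-5 + 12\right) = 3 \cdot 7 = 21$)
$\frac{1}{J} = \frac{1}{21}$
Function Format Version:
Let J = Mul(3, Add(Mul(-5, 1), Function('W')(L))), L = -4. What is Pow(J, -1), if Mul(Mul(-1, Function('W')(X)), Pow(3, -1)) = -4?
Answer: Rational(1, 21) ≈ 0.047619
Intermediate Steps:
Function('W')(X) = 12 (Function('W')(X) = Mul(-3, -4) = 12)
J = 21 (J = Mul(3, Add(Mul(-5, 1), 12)) = Mul(3, Add(-5, 12)) = Mul(3, 7) = 21)
Pow(J, -1) = Pow(21, -1) = Rational(1, 21)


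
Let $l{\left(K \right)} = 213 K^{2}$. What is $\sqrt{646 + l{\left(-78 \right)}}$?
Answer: $\sqrt{1296538} \approx 1138.7$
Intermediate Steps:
$\sqrt{646 + l{\left(-78 \right)}} = \sqrt{646 + 213 \left(-78\right)^{2}} = \sqrt{646 + 213 \cdot 6084} = \sqrt{646 + 1295892} = \sqrt{1296538}$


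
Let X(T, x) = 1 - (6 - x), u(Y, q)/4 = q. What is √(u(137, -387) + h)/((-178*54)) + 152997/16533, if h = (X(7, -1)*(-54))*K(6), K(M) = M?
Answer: 50999/5511 - √11/1602 ≈ 9.2520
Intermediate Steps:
u(Y, q) = 4*q
X(T, x) = -5 + x (X(T, x) = 1 + (-6 + x) = -5 + x)
h = 1944 (h = ((-5 - 1)*(-54))*6 = -6*(-54)*6 = 324*6 = 1944)
√(u(137, -387) + h)/((-178*54)) + 152997/16533 = √(4*(-387) + 1944)/((-178*54)) + 152997/16533 = √(-1548 + 1944)/(-9612) + 152997*(1/16533) = √396*(-1/9612) + 50999/5511 = (6*√11)*(-1/9612) + 50999/5511 = -√11/1602 + 50999/5511 = 50999/5511 - √11/1602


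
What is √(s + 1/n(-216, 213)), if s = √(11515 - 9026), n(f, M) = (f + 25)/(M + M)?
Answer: √(-81366 + 36481*√2489)/191 ≈ 6.9036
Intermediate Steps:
n(f, M) = (25 + f)/(2*M) (n(f, M) = (25 + f)/((2*M)) = (25 + f)*(1/(2*M)) = (25 + f)/(2*M))
s = √2489 ≈ 49.890
√(s + 1/n(-216, 213)) = √(√2489 + 1/((½)*(25 - 216)/213)) = √(√2489 + 1/((½)*(1/213)*(-191))) = √(√2489 + 1/(-191/426)) = √(√2489 - 426/191) = √(-426/191 + √2489)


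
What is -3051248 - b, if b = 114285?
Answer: -3165533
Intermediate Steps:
-3051248 - b = -3051248 - 1*114285 = -3051248 - 114285 = -3165533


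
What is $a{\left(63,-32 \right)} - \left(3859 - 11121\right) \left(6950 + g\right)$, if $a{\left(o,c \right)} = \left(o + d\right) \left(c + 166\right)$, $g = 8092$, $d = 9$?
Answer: $109244652$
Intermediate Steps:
$a{\left(o,c \right)} = \left(9 + o\right) \left(166 + c\right)$ ($a{\left(o,c \right)} = \left(o + 9\right) \left(c + 166\right) = \left(9 + o\right) \left(166 + c\right)$)
$a{\left(63,-32 \right)} - \left(3859 - 11121\right) \left(6950 + g\right) = \left(1494 + 9 \left(-32\right) + 166 \cdot 63 - 2016\right) - \left(3859 - 11121\right) \left(6950 + 8092\right) = \left(1494 - 288 + 10458 - 2016\right) - \left(-7262\right) 15042 = 9648 - -109235004 = 9648 + 109235004 = 109244652$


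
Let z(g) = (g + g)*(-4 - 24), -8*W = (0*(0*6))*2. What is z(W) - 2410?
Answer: -2410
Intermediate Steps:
W = 0 (W = -0*(0*6)*2/8 = -0*0*2/8 = -0*2 = -1/8*0 = 0)
z(g) = -56*g (z(g) = (2*g)*(-28) = -56*g)
z(W) - 2410 = -56*0 - 2410 = 0 - 2410 = -2410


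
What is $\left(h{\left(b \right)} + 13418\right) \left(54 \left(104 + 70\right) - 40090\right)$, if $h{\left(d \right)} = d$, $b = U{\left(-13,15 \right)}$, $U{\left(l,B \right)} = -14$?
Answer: $-411422376$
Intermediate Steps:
$b = -14$
$\left(h{\left(b \right)} + 13418\right) \left(54 \left(104 + 70\right) - 40090\right) = \left(-14 + 13418\right) \left(54 \left(104 + 70\right) - 40090\right) = 13404 \left(54 \cdot 174 - 40090\right) = 13404 \left(9396 - 40090\right) = 13404 \left(-30694\right) = -411422376$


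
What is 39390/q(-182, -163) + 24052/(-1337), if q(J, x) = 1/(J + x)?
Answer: -2595607486/191 ≈ -1.3590e+7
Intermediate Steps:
39390/q(-182, -163) + 24052/(-1337) = 39390/(1/(-182 - 163)) + 24052/(-1337) = 39390/(1/(-345)) + 24052*(-1/1337) = 39390/(-1/345) - 3436/191 = 39390*(-345) - 3436/191 = -13589550 - 3436/191 = -2595607486/191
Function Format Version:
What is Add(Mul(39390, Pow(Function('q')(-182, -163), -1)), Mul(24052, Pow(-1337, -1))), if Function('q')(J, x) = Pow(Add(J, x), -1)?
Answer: Rational(-2595607486, 191) ≈ -1.3590e+7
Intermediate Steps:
Add(Mul(39390, Pow(Function('q')(-182, -163), -1)), Mul(24052, Pow(-1337, -1))) = Add(Mul(39390, Pow(Pow(Add(-182, -163), -1), -1)), Mul(24052, Pow(-1337, -1))) = Add(Mul(39390, Pow(Pow(-345, -1), -1)), Mul(24052, Rational(-1, 1337))) = Add(Mul(39390, Pow(Rational(-1, 345), -1)), Rational(-3436, 191)) = Add(Mul(39390, -345), Rational(-3436, 191)) = Add(-13589550, Rational(-3436, 191)) = Rational(-2595607486, 191)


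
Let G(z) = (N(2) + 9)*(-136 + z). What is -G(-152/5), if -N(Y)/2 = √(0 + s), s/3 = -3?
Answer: 7488/5 - 4992*I/5 ≈ 1497.6 - 998.4*I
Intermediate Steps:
s = -9 (s = 3*(-3) = -9)
N(Y) = -6*I (N(Y) = -2*√(0 - 9) = -6*I)
G(z) = (-136 + z)*(9 - 6*I) (G(z) = (-6*I + 9)*(-136 + z) = (9 - 6*I)*(-136 + z) = (-136 + z)*(9 - 6*I))
-G(-152/5) = -(-1224 + 816*I + (-152/5)*(9 - 6*I)) = -(-1224 + 816*I + (-152*⅕)*(9 - 6*I)) = -(-1224 + 816*I - 152*(9 - 6*I)/5) = -(-1224 + 816*I + (-1368/5 + 912*I/5)) = -(-7488/5 + 4992*I/5) = 7488/5 - 4992*I/5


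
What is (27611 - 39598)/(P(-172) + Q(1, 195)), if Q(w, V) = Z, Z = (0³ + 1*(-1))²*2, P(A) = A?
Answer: 11987/170 ≈ 70.512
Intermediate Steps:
Z = 2 (Z = (0 - 1)²*2 = (-1)²*2 = 1*2 = 2)
Q(w, V) = 2
(27611 - 39598)/(P(-172) + Q(1, 195)) = (27611 - 39598)/(-172 + 2) = -11987/(-170) = -11987*(-1/170) = 11987/170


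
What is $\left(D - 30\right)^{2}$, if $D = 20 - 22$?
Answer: $1024$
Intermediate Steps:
$D = -2$
$\left(D - 30\right)^{2} = \left(-2 - 30\right)^{2} = \left(-32\right)^{2} = 1024$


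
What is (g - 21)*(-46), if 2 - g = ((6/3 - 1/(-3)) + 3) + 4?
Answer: 3910/3 ≈ 1303.3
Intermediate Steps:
g = -22/3 (g = 2 - (((6/3 - 1/(-3)) + 3) + 4) = 2 - (((6*(⅓) - 1*(-⅓)) + 3) + 4) = 2 - (((2 + ⅓) + 3) + 4) = 2 - ((7/3 + 3) + 4) = 2 - (16/3 + 4) = 2 - 1*28/3 = 2 - 28/3 = -22/3 ≈ -7.3333)
(g - 21)*(-46) = (-22/3 - 21)*(-46) = -85/3*(-46) = 3910/3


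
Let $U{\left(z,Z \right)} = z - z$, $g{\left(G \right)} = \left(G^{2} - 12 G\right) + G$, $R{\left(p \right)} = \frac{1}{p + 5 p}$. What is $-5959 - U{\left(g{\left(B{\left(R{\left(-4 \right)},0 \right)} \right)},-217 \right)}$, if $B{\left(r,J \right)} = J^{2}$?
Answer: $-5959$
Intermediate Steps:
$R{\left(p \right)} = \frac{1}{6 p}$
$g{\left(G \right)} = G^{2} - 11 G$
$U{\left(z,Z \right)} = 0$
$-5959 - U{\left(g{\left(B{\left(R{\left(-4 \right)},0 \right)} \right)},-217 \right)} = -5959 - 0 = -5959 + 0 = -5959$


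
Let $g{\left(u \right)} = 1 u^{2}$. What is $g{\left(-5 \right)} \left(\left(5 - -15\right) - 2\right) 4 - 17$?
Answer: $1783$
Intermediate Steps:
$g{\left(u \right)} = u^{2}$
$g{\left(-5 \right)} \left(\left(5 - -15\right) - 2\right) 4 - 17 = \left(-5\right)^{2} \left(\left(5 - -15\right) - 2\right) 4 - 17 = 25 \left(\left(5 + 15\right) - 2\right) 4 - 17 = 25 \left(20 - 2\right) 4 - 17 = 25 \cdot 18 \cdot 4 - 17 = 25 \cdot 72 - 17 = 1800 - 17 = 1783$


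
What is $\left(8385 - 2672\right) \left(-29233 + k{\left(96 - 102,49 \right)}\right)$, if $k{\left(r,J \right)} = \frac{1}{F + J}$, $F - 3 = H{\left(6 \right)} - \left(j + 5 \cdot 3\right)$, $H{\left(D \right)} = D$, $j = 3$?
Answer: $- \frac{6680319447}{40} \approx -1.6701 \cdot 10^{8}$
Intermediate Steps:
$F = -9$ ($F = 3 + \left(6 - \left(3 + 5 \cdot 3\right)\right) = 3 + \left(6 - \left(3 + 15\right)\right) = 3 + \left(6 - 18\right) = 3 - 12 = -9$)
$k{\left(r,J \right)} = \frac{1}{-9 + J}$
$\left(8385 - 2672\right) \left(-29233 + k{\left(96 - 102,49 \right)}\right) = \left(8385 - 2672\right) \left(-29233 + \frac{1}{-9 + 49}\right) = 5713 \left(-29233 + \frac{1}{40}\right) = 5713 \left(- \frac{1169319}{40}\right) = - \frac{6680319447}{40}$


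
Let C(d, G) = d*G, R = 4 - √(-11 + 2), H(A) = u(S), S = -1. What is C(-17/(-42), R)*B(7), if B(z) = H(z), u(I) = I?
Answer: -34/21 + 17*I/14 ≈ -1.619 + 1.2143*I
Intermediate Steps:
H(A) = -1
B(z) = -1
R = 4 - 3*I (R = 4 - √(-9) = 4 - 3*I ≈ 4.0 - 3.0*I)
C(d, G) = G*d
C(-17/(-42), R)*B(7) = ((4 - 3*I)*(-17/(-42)))*(-1) = ((4 - 3*I)*(-17*(-1/42)))*(-1) = ((4 - 3*I)*(17/42))*(-1) = (34/21 - 17*I/14)*(-1) = -34/21 + 17*I/14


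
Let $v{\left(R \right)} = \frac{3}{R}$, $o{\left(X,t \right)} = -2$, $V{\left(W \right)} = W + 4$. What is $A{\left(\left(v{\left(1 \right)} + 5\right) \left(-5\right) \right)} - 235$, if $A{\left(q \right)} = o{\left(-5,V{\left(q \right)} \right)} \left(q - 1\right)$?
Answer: $-153$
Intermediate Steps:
$V{\left(W \right)} = 4 + W$
$A{\left(q \right)} = 2 - 2 q$ ($A{\left(q \right)} = - 2 \left(q - 1\right) = - 2 \left(-1 + q\right) = 2 - 2 q$)
$A{\left(\left(v{\left(1 \right)} + 5\right) \left(-5\right) \right)} - 235 = \left(2 - 2 \left(\frac{3}{1} + 5\right) \left(-5\right)\right) - 235 = \left(2 - 2 \left(3 \cdot 1 + 5\right) \left(-5\right)\right) - 235 = \left(2 - 2 \left(3 + 5\right) \left(-5\right)\right) - 235 = \left(2 - 2 \cdot 8 \left(-5\right)\right) - 235 = \left(2 - -80\right) - 235 = \left(2 + 80\right) - 235 = 82 - 235 = -153$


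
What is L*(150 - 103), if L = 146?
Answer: 6862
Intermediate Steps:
L*(150 - 103) = 146*(150 - 103) = 146*47 = 6862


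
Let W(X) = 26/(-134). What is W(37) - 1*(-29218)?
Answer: 1957593/67 ≈ 29218.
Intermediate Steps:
W(X) = -13/67 (W(X) = 26*(-1/134) = -13/67)
W(37) - 1*(-29218) = -13/67 - 1*(-29218) = -13/67 + 29218 = 1957593/67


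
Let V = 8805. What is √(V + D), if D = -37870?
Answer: I*√29065 ≈ 170.48*I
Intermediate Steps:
√(V + D) = √(8805 - 37870) = √(-29065) = I*√29065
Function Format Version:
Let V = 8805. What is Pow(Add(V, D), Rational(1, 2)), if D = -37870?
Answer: Mul(I, Pow(29065, Rational(1, 2))) ≈ Mul(170.48, I)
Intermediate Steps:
Pow(Add(V, D), Rational(1, 2)) = Pow(Add(8805, -37870), Rational(1, 2)) = Pow(-29065, Rational(1, 2)) = Mul(I, Pow(29065, Rational(1, 2)))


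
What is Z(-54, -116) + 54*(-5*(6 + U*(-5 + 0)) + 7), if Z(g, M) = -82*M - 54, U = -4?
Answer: 2816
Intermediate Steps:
Z(g, M) = -54 - 82*M
Z(-54, -116) + 54*(-5*(6 + U*(-5 + 0)) + 7) = (-54 - 82*(-116)) + 54*(-5*(6 - 4*(-5 + 0)) + 7) = (-54 + 9512) + 54*(-5*(6 - 4*(-5)) + 7) = 9458 + 54*(-5*(6 + 20) + 7) = 9458 + 54*(-5*26 + 7) = 9458 + 54*(-130 + 7) = 9458 + 54*(-123) = 9458 - 6642 = 2816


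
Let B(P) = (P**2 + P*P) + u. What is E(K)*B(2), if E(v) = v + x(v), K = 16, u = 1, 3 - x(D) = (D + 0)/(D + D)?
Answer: 333/2 ≈ 166.50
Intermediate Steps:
x(D) = 5/2 (x(D) = 3 - (D + 0)/(D + D) = 3 - D/(2*D) = 3 - D*1/(2*D) = 3 - 1*1/2 = 3 - 1/2 = 5/2)
B(P) = 1 + 2*P**2 (B(P) = (P**2 + P*P) + 1 = (P**2 + P**2) + 1 = 2*P**2 + 1 = 1 + 2*P**2)
E(v) = 5/2 + v (E(v) = v + 5/2 = 5/2 + v)
E(K)*B(2) = (5/2 + 16)*(1 + 2*2**2) = 37*(1 + 2*4)/2 = 37*(1 + 8)/2 = (37/2)*9 = 333/2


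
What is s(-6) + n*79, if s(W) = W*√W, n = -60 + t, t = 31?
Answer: -2291 - 6*I*√6 ≈ -2291.0 - 14.697*I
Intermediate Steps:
n = -29 (n = -60 + 31 = -29)
s(W) = W^(3/2)
s(-6) + n*79 = (-6)^(3/2) - 29*79 = -6*I*√6 - 2291 = -2291 - 6*I*√6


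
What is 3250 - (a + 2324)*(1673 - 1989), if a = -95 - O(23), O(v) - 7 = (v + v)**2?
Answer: 36746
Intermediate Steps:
O(v) = 7 + 4*v**2 (O(v) = 7 + (v + v)**2 = 7 + (2*v)**2 = 7 + 4*v**2)
a = -2218 (a = -95 - (7 + 4*23**2) = -95 - (7 + 4*529) = -95 - (7 + 2116) = -95 - 1*2123 = -95 - 2123 = -2218)
3250 - (a + 2324)*(1673 - 1989) = 3250 - (-2218 + 2324)*(1673 - 1989) = 3250 - 106*(-316) = 3250 - 1*(-33496) = 3250 + 33496 = 36746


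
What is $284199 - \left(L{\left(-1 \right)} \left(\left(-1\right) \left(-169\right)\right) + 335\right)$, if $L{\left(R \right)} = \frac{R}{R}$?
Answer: $283695$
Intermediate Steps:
$L{\left(R \right)} = 1$
$284199 - \left(L{\left(-1 \right)} \left(\left(-1\right) \left(-169\right)\right) + 335\right) = 284199 - \left(1 \left(\left(-1\right) \left(-169\right)\right) + 335\right) = 284199 - \left(1 \cdot 169 + 335\right) = 284199 - \left(169 + 335\right) = 284199 - 504 = 283695$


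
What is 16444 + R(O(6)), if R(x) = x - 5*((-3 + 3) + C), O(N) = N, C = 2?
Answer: 16440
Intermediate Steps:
R(x) = -10 + x (R(x) = x - 5*((-3 + 3) + 2) = x - 5*(0 + 2) = x - 5*2 = x - 10 = -10 + x)
16444 + R(O(6)) = 16444 + (-10 + 6) = 16444 - 4 = 16440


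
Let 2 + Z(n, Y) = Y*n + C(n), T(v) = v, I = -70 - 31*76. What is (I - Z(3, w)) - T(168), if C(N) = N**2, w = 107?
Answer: -2922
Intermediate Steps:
I = -2426 (I = -70 - 2356 = -2426)
Z(n, Y) = -2 + n**2 + Y*n (Z(n, Y) = -2 + (Y*n + n**2) = -2 + (n**2 + Y*n) = -2 + n**2 + Y*n)
(I - Z(3, w)) - T(168) = (-2426 - (-2 + 3**2 + 107*3)) - 1*168 = (-2426 - (-2 + 9 + 321)) - 168 = (-2426 - 1*328) - 168 = (-2426 - 328) - 168 = -2754 - 168 = -2922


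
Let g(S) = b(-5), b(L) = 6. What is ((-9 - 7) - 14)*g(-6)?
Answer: -180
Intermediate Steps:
g(S) = 6
((-9 - 7) - 14)*g(-6) = ((-9 - 7) - 14)*6 = (-16 - 14)*6 = -30*6 = -180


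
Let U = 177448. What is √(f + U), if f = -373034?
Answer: I*√195586 ≈ 442.25*I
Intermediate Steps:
√(f + U) = √(-373034 + 177448) = √(-195586) = I*√195586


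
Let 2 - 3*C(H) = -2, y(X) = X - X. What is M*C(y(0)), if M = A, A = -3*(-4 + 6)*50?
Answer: -400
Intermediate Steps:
y(X) = 0
C(H) = 4/3 (C(H) = ⅔ - ⅓*(-2) = ⅔ + ⅔ = 4/3)
A = -300 (A = -3*2*50 = -6*50 = -300)
M = -300
M*C(y(0)) = -300*4/3 = -400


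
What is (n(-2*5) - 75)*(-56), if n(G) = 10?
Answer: 3640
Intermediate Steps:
(n(-2*5) - 75)*(-56) = (10 - 75)*(-56) = -65*(-56) = 3640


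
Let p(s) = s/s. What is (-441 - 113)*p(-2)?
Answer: -554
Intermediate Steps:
p(s) = 1
(-441 - 113)*p(-2) = (-441 - 113)*1 = -554*1 = -554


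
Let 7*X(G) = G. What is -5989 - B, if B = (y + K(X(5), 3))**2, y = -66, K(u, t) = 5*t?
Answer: -8590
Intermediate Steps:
X(G) = G/7
B = 2601 (B = (-66 + 5*3)**2 = (-66 + 15)**2 = (-51)**2 = 2601)
-5989 - B = -5989 - 1*2601 = -5989 - 2601 = -8590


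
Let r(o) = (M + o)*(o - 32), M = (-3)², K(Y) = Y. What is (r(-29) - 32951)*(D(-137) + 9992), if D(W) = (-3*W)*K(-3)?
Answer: -277931829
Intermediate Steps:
M = 9
r(o) = (-32 + o)*(9 + o) (r(o) = (9 + o)*(o - 32) = (9 + o)*(-32 + o) = (-32 + o)*(9 + o))
D(W) = 9*W (D(W) = -3*W*(-3) = 9*W)
(r(-29) - 32951)*(D(-137) + 9992) = ((-288 + (-29)² - 23*(-29)) - 32951)*(9*(-137) + 9992) = ((-288 + 841 + 667) - 32951)*(-1233 + 9992) = (1220 - 32951)*8759 = -31731*8759 = -277931829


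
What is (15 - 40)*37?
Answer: -925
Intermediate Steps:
(15 - 40)*37 = -25*37 = -925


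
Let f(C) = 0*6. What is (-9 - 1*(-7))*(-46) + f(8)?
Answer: 92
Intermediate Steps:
f(C) = 0
(-9 - 1*(-7))*(-46) + f(8) = (-9 - 1*(-7))*(-46) + 0 = (-9 + 7)*(-46) + 0 = -2*(-46) + 0 = 92 + 0 = 92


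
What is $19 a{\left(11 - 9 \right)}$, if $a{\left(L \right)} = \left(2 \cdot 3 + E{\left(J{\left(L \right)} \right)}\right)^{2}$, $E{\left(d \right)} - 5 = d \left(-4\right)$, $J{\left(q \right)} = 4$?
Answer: $475$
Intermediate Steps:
$E{\left(d \right)} = 5 - 4 d$ ($E{\left(d \right)} = 5 + d \left(-4\right) = 5 - 4 d$)
$a{\left(L \right)} = 25$ ($a{\left(L \right)} = \left(2 \cdot 3 + \left(5 - 16\right)\right)^{2} = \left(6 + \left(5 - 16\right)\right)^{2} = \left(6 - 11\right)^{2} = \left(-5\right)^{2} = 25$)
$19 a{\left(11 - 9 \right)} = 19 \cdot 25 = 475$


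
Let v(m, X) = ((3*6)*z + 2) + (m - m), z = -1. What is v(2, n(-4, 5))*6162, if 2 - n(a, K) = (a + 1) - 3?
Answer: -98592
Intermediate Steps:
n(a, K) = 4 - a (n(a, K) = 2 - ((a + 1) - 3) = 2 - ((1 + a) - 3) = 2 - (-2 + a) = 2 + (2 - a) = 4 - a)
v(m, X) = -16 (v(m, X) = ((3*6)*(-1) + 2) + (m - m) = (18*(-1) + 2) + 0 = (-18 + 2) + 0 = -16 + 0 = -16)
v(2, n(-4, 5))*6162 = -16*6162 = -98592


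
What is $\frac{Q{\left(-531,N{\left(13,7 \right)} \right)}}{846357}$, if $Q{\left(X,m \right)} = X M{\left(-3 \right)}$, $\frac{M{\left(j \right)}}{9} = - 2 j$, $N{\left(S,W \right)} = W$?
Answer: $- \frac{9558}{282119} \approx -0.033879$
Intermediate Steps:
$M{\left(j \right)} = - 18 j$ ($M{\left(j \right)} = 9 \left(- 2 j\right) = - 18 j$)
$Q{\left(X,m \right)} = 54 X$ ($Q{\left(X,m \right)} = X \left(\left(-18\right) \left(-3\right)\right) = X 54 = 54 X$)
$\frac{Q{\left(-531,N{\left(13,7 \right)} \right)}}{846357} = \frac{54 \left(-531\right)}{846357} = \left(-28674\right) \frac{1}{846357} = - \frac{9558}{282119}$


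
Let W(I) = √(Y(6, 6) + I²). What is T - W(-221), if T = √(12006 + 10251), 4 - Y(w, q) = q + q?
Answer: -√48833 + 3*√2473 ≈ -71.794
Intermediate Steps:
Y(w, q) = 4 - 2*q (Y(w, q) = 4 - (q + q) = 4 - 2*q)
T = 3*√2473 (T = √22257 = 3*√2473 ≈ 149.19)
W(I) = √(-8 + I²) (W(I) = √((4 - 2*6) + I²) = √((4 - 12) + I²) = √(-8 + I²))
T - W(-221) = 3*√2473 - √(-8 + (-221)²) = 3*√2473 - √(-8 + 48841) = 3*√2473 - √48833 = -√48833 + 3*√2473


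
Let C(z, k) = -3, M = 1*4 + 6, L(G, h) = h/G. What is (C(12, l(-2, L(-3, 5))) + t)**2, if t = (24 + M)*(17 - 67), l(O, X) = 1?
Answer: 2900209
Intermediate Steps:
M = 10 (M = 4 + 6 = 10)
t = -1700 (t = (24 + 10)*(17 - 67) = 34*(-50) = -1700)
(C(12, l(-2, L(-3, 5))) + t)**2 = (-3 - 1700)**2 = (-1703)**2 = 2900209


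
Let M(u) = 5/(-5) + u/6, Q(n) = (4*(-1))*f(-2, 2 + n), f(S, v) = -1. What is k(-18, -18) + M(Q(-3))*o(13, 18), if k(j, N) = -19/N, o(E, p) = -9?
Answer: 73/18 ≈ 4.0556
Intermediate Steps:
Q(n) = 4 (Q(n) = (4*(-1))*(-1) = -4*(-1) = 4)
M(u) = -1 + u/6 (M(u) = 5*(-⅕) + u*(⅙) = -1 + u/6)
k(-18, -18) + M(Q(-3))*o(13, 18) = -19/(-18) + (-1 + (⅙)*4)*(-9) = -19*(-1/18) + (-1 + ⅔)*(-9) = 19/18 - ⅓*(-9) = 19/18 + 3 = 73/18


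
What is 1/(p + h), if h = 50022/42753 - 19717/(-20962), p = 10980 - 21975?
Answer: -298729462/3283899927335 ≈ -9.0968e-5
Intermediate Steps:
p = -10995
h = 630507355/298729462 (h = 50022*(1/42753) - 19717*(-1/20962) = 16674/14251 + 19717/20962 = 630507355/298729462 ≈ 2.1106)
1/(p + h) = 1/(-10995 + 630507355/298729462) = 1/(-3283899927335/298729462) = -298729462/3283899927335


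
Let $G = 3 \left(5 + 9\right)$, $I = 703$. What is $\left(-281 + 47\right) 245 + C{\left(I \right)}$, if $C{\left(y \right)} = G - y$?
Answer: $-57991$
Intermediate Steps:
$G = 42$ ($G = 3 \cdot 14 = 42$)
$C{\left(y \right)} = 42 - y$
$\left(-281 + 47\right) 245 + C{\left(I \right)} = \left(-281 + 47\right) 245 + \left(42 - 703\right) = \left(-234\right) 245 + \left(42 - 703\right) = -57330 - 661 = -57991$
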